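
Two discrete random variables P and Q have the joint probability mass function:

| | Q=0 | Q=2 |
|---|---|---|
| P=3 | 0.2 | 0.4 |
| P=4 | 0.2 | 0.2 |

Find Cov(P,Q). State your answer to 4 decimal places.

-0.0800

E[P] = 3.4,  E[Q] = 1.2
E[PQ] = 4
Cov(P,Q) = E[PQ] − E[P]E[Q] = 4 − (3.4)(1.2) = -0.08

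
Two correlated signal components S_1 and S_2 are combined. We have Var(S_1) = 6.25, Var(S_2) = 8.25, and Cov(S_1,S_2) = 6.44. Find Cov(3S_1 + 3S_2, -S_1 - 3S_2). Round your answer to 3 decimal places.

-170.280

Cov(3S_1 + 3S_2, -S_1 - 3S_2) = (3)(-1)Var(S_1) + (3)(-3)Var(S_2) + [(3)(-3) + (3)(-1)]Cov(S_1,S_2)
= -3·6.25 + -9·8.25 + -12·6.44 = -170.28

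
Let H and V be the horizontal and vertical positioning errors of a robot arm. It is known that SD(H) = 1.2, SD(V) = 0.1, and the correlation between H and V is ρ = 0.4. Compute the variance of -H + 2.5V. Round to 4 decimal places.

1.2625

var(H) = (1.2)² = 1.44;  var(V) = (0.1)² = 0.01
cov(H,V) = ρ·SD(H)·SD(V) = 0.4·1.2·0.1 = 0.048
var(-H + 2.5V) = (-1)²·var(H) + (2.5)²·var(V) + 2·(-1)·(2.5)·cov(H,V)
= 1·1.44 + 6.25·0.01 + -5·0.048 = 1.2625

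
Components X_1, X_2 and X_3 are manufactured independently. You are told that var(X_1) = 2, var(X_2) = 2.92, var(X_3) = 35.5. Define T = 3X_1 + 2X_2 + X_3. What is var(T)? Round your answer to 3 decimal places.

By independence, var(T) = (3)²var(X_1) + (2)²var(X_2) + (1)²var(X_3)
= (3)²·2 + (2)²·2.92 + (1)²·35.5 = 65.18

65.180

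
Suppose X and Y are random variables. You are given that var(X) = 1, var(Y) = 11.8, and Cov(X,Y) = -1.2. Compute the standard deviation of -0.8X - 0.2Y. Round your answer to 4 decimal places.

0.8532

var(-0.8X - 0.2Y) = (-0.8)²·var(X) + (-0.2)²·var(Y) + 2·(-0.8)·(-0.2)·Cov(X,Y)
= 0.64·1 + 0.04·11.8 + 0.32·-1.2 = 0.728
sd(-0.8X - 0.2Y) = √0.728 ≈ 0.8532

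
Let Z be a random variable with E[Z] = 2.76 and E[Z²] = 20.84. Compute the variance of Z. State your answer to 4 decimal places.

var(Z) = 20.84 − (2.76)² = 13.2224

13.2224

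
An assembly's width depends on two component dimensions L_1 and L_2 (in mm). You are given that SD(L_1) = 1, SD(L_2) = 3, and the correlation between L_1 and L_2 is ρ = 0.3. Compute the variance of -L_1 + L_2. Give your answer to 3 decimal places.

8.200

Var(L_1) = (1)² = 1;  Var(L_2) = (3)² = 9
Cov(L_1,L_2) = ρ·SD(L_1)·SD(L_2) = 0.3·1·3 = 0.9
Var(-L_1 + L_2) = (-1)²·Var(L_1) + (1)²·Var(L_2) + 2·(-1)·(1)·Cov(L_1,L_2)
= 1·1 + 1·9 + -2·0.9 = 8.2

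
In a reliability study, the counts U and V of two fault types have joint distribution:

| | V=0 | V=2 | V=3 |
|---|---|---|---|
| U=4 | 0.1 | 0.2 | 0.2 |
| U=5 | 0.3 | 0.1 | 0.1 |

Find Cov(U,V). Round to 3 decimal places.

E[U] = 4.5,  E[V] = 1.5
E[UV] = 6.5
Cov(U,V) = E[UV] − E[U]E[V] = 6.5 − (4.5)(1.5) = -0.25

-0.250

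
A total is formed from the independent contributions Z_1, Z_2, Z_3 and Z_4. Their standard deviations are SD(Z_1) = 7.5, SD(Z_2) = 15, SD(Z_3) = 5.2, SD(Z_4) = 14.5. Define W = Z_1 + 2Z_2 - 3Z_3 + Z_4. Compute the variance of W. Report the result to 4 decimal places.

Var(Z_1) = 56.25, Var(Z_2) = 225, Var(Z_3) = 27.04, Var(Z_4) = 210.25
By independence, Var(W) = (1)²Var(Z_1) + (2)²Var(Z_2) + (-3)²Var(Z_3) + (1)²Var(Z_4)
= (1)²·56.25 + (2)²·225 + (-3)²·27.04 + (1)²·210.25 = 1409.86

1409.8600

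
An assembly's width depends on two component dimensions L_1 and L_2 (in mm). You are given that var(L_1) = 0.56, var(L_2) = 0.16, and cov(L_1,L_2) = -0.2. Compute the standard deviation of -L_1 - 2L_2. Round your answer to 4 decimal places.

var(-L_1 - 2L_2) = (-1)²·var(L_1) + (-2)²·var(L_2) + 2·(-1)·(-2)·cov(L_1,L_2)
= 1·0.56 + 4·0.16 + 4·-0.2 = 0.4
SD(-L_1 - 2L_2) = √0.4 ≈ 0.6325

0.6325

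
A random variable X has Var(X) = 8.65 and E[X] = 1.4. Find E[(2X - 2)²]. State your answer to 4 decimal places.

35.2400

E[2X - 2] = 2·1.4 − 2 = 0.8
Var(2X - 2) = (2)²·8.65 = 34.6
E[(2X - 2)²] = Var((2X - 2)) + (E[(2X - 2)])² = 34.6 + (0.8)² = 35.24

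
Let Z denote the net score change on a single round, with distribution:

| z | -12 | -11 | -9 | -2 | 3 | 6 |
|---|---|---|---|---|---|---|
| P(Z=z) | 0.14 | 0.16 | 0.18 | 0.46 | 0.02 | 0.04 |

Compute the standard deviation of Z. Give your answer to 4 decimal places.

E[Z] = (-12)(0.14) + (-11)(0.16) + (-9)(0.18) + (-2)(0.46) + (3)(0.02) + (6)(0.04) = -5.68
E[Z²] = (-12)²(0.14) + (-11)²(0.16) + (-9)²(0.18) + (-2)²(0.46) + (3)²(0.02) + (6)²(0.04) = 57.56
V(Z) = E[Z²] − (E[Z])² = 57.56 − (-5.68)² = 25.2976
SD(Z) = √25.2976 ≈ 5.0297

5.0297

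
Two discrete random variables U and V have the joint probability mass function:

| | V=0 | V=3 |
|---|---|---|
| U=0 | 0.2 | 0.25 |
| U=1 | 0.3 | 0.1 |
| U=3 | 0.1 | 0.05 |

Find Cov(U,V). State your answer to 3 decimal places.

-0.270

E[U] = 0.85,  E[V] = 1.2
E[UV] = 0.75
Cov(U,V) = E[UV] − E[U]E[V] = 0.75 − (0.85)(1.2) = -0.27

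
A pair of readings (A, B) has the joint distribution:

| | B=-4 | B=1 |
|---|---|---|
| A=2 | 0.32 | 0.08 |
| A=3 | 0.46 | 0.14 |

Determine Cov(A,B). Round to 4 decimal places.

E[A] = 2.6,  E[B] = -2.9
E[AB] = -7.5
Cov(A,B) = E[AB] − E[A]E[B] = -7.5 − (2.6)(-2.9) = 0.04

0.0400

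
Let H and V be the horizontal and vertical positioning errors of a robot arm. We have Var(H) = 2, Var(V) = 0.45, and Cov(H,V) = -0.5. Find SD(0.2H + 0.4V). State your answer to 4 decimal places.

Var(0.2H + 0.4V) = (0.2)²·Var(H) + (0.4)²·Var(V) + 2·(0.2)·(0.4)·Cov(H,V)
= 0.04·2 + 0.16·0.45 + 0.16·-0.5 = 0.072
SD(0.2H + 0.4V) = √0.072 ≈ 0.2683

0.2683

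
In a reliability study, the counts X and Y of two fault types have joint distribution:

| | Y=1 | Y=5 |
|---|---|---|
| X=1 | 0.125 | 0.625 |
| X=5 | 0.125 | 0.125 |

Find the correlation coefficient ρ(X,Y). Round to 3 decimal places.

-0.333

E[X] = 2,  E[Y] = 4
E[XY] = 7
Cov(X,Y) = E[XY] − E[X]E[Y] = 7 − (2)(4) = -1
Var(X) = 3,  Var(Y) = 3
ρ = -1 / √(3·3) ≈ -0.333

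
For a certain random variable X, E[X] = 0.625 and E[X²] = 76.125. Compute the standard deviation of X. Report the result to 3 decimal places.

Var(X) = 76.125 − (0.625)² = 75.734375
SD(X) = √75.734375 ≈ 8.703

8.703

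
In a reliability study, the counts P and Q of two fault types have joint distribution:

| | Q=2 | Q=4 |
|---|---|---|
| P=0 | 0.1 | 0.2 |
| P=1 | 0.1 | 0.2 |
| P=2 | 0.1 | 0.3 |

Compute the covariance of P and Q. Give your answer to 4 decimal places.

E[P] = 1.1,  E[Q] = 3.4
E[PQ] = 3.8
cov(P,Q) = E[PQ] − E[P]E[Q] = 3.8 − (1.1)(3.4) = 0.06

0.0600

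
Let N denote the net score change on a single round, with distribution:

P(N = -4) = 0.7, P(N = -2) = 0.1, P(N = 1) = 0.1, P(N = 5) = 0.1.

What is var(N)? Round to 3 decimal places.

E[N] = (-4)(0.7) + (-2)(0.1) + (1)(0.1) + (5)(0.1) = -2.4
E[N²] = (-4)²(0.7) + (-2)²(0.1) + (1)²(0.1) + (5)²(0.1) = 14.2
var(N) = E[N²] − (E[N])² = 14.2 − (-2.4)² = 8.44

8.440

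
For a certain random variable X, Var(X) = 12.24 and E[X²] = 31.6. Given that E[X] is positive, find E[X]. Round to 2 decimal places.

(E[X])² = E[X²] − Var(X) = 31.6 − 12.24 = 19.36
E[X] = √19.36 = 4.4

4.40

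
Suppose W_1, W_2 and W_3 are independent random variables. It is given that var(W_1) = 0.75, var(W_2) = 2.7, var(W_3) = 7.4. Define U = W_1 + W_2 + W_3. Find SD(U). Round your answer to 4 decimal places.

By independence, var(U) = (1)²var(W_1) + (1)²var(W_2) + (1)²var(W_3)
= (1)²·0.75 + (1)²·2.7 + (1)²·7.4 = 10.85
SD(U) = √10.85 ≈ 3.2939

3.2939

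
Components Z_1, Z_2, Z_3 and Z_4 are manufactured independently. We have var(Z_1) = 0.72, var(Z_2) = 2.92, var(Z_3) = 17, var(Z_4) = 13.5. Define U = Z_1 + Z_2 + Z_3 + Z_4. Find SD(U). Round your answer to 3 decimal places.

5.843

By independence, var(U) = (1)²var(Z_1) + (1)²var(Z_2) + (1)²var(Z_3) + (1)²var(Z_4)
= (1)²·0.72 + (1)²·2.92 + (1)²·17 + (1)²·13.5 = 34.14
SD(U) = √34.14 ≈ 5.843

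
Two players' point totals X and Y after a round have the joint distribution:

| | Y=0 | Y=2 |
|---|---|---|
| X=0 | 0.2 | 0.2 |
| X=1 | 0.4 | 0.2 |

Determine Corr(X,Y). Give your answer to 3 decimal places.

E[X] = 0.6,  E[Y] = 0.8
E[XY] = 0.4
Cov(X,Y) = E[XY] − E[X]E[Y] = 0.4 − (0.6)(0.8) = -0.08
V(X) = 0.24,  V(Y) = 0.96
ρ = -0.08 / √(0.24·0.96) ≈ -0.167

-0.167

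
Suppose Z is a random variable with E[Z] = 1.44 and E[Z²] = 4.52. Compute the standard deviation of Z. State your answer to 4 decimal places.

V(Z) = 4.52 − (1.44)² = 2.4464
σ(Z) = √2.4464 ≈ 1.5641

1.5641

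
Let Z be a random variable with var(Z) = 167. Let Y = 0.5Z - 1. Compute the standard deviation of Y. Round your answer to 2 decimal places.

6.46

var(0.5Z - 1) = (0.5)²·167 = 41.75
SD(Y) = √41.75 ≈ 6.46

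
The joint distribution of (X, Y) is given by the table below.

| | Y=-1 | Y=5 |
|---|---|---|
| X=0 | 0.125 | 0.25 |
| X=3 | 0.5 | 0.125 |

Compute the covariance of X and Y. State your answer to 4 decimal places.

-1.9688

E[X] = 1.875,  E[Y] = 1.25
E[XY] = 0.375
Cov(X,Y) = E[XY] − E[X]E[Y] = 0.375 − (1.875)(1.25) = -1.96875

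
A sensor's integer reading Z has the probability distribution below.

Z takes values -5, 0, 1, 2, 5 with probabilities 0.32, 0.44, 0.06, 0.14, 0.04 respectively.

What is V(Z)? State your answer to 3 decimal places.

E[Z] = (-5)(0.32) + (0)(0.44) + (1)(0.06) + (2)(0.14) + (5)(0.04) = -1.06
E[Z²] = (-5)²(0.32) + (0)²(0.44) + (1)²(0.06) + (2)²(0.14) + (5)²(0.04) = 9.62
V(Z) = E[Z²] − (E[Z])² = 9.62 − (-1.06)² = 8.4964

8.496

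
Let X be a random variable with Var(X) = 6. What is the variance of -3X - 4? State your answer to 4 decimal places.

Var(-3X - 4) = (-3)²·Var(X) = 9·6 = 54

54.0000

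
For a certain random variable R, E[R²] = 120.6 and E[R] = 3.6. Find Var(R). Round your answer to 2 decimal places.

107.64

Var(R) = 120.6 − (3.6)² = 107.64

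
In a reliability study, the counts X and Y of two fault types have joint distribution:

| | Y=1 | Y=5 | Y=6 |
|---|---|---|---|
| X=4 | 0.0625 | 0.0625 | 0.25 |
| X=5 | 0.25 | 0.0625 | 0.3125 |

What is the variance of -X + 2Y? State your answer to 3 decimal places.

21.625

E[X] = 4.625,  E[Y] = 4.3125,  E[XY] = 19.6875
Var(X) = 21.625 − (4.625)² = 0.234375;  Var(Y) = 23.6875 − (4.3125)² = 5.08984375
cov(X,Y) = 19.6875 − (4.625)(4.3125) = -0.2578125
Var(-X + 2Y) = (-1)²·0.234375 + (2)²·5.08984375 + 2·(-1)·(2)·-0.2578125 = 21.625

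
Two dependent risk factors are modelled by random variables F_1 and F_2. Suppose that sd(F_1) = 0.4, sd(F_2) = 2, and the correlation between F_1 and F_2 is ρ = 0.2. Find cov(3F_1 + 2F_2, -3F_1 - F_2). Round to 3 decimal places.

-10.880

var(F_1) = (0.4)² = 0.16;  var(F_2) = (2)² = 4
cov(F_1,F_2) = ρ·sd(F_1)·sd(F_2) = 0.2·0.4·2 = 0.16
cov(3F_1 + 2F_2, -3F_1 - F_2) = (3)(-3)var(F_1) + (2)(-1)var(F_2) + [(3)(-1) + (2)(-3)]cov(F_1,F_2)
= -9·0.16 + -2·4 + -9·0.16 = -10.88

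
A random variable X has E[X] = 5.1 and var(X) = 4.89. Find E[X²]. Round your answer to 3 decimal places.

30.900

E[X²] = var(X) + (E[X])² = 4.89 + (5.1)² = 30.9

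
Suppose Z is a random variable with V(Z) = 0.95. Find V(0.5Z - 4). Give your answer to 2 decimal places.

V(0.5Z - 4) = (0.5)²·V(Z) = 0.25·0.95 = 0.2375

0.24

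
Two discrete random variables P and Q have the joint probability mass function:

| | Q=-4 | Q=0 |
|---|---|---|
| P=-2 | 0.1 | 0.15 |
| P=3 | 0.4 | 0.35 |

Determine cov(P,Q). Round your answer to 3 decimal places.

E[P] = 1.75,  E[Q] = -2
E[PQ] = -4
cov(P,Q) = E[PQ] − E[P]E[Q] = -4 − (1.75)(-2) = -0.5

-0.500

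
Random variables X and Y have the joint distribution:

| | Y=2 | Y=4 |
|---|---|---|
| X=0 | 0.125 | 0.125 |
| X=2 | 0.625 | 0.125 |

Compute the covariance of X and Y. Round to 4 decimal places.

E[X] = 1.5,  E[Y] = 2.5
E[XY] = 3.5
cov(X,Y) = E[XY] − E[X]E[Y] = 3.5 − (1.5)(2.5) = -0.25

-0.2500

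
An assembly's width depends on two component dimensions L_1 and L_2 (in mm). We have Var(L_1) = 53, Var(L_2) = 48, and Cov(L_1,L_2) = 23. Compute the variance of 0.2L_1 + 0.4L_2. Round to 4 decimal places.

13.4800

Var(0.2L_1 + 0.4L_2) = (0.2)²·Var(L_1) + (0.4)²·Var(L_2) + 2·(0.2)·(0.4)·Cov(L_1,L_2)
= 0.04·53 + 0.16·48 + 0.16·23 = 13.48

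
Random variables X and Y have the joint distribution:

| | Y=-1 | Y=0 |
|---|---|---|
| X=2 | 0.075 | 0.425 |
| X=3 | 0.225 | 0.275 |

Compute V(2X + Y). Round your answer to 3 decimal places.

E[X] = 2.5,  E[Y] = -0.3,  E[XY] = -0.825
V(X) = 6.5 − (2.5)² = 0.25;  V(Y) = 0.3 − (-0.3)² = 0.21
Cov(X,Y) = -0.825 − (2.5)(-0.3) = -0.075
V(2X + Y) = (2)²·0.25 + (1)²·0.21 + 2·(2)·(1)·-0.075 = 0.91

0.910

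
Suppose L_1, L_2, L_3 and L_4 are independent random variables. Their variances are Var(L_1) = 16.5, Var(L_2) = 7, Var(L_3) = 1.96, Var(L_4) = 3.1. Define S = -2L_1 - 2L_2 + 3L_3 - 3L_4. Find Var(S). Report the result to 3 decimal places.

139.540

By independence, Var(S) = (-2)²Var(L_1) + (-2)²Var(L_2) + (3)²Var(L_3) + (-3)²Var(L_4)
= (-2)²·16.5 + (-2)²·7 + (3)²·1.96 + (-3)²·3.1 = 139.54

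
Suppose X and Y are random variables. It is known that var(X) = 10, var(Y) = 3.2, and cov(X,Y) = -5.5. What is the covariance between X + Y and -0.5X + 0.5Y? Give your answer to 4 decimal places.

cov(X + Y, -0.5X + 0.5Y) = (1)(-0.5)var(X) + (1)(0.5)var(Y) + [(1)(0.5) + (1)(-0.5)]cov(X,Y)
= -0.5·10 + 0.5·3.2 + 0·-5.5 = -3.4

-3.4000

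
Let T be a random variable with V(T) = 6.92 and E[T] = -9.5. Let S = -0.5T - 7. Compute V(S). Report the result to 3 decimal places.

V(-0.5T - 7) = (-0.5)²·V(T) = 0.25·6.92 = 1.73

1.730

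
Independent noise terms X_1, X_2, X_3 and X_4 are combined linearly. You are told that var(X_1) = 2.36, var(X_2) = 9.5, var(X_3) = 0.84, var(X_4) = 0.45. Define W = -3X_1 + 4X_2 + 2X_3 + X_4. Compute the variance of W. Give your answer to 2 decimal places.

By independence, var(W) = (-3)²var(X_1) + (4)²var(X_2) + (2)²var(X_3) + (1)²var(X_4)
= (-3)²·2.36 + (4)²·9.5 + (2)²·0.84 + (1)²·0.45 = 177.05

177.05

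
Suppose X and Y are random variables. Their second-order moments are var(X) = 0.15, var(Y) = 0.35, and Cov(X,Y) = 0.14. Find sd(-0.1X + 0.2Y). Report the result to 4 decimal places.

var(-0.1X + 0.2Y) = (-0.1)²·var(X) + (0.2)²·var(Y) + 2·(-0.1)·(0.2)·Cov(X,Y)
= 0.01·0.15 + 0.04·0.35 + -0.04·0.14 = 0.0099
sd(-0.1X + 0.2Y) = √0.0099 ≈ 0.0995

0.0995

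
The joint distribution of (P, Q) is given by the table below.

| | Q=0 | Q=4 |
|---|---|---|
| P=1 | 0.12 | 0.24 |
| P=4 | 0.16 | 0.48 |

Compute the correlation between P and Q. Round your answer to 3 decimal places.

E[P] = 2.92,  E[Q] = 2.88
E[PQ] = 8.64
cov(P,Q) = E[PQ] − E[P]E[Q] = 8.64 − (2.92)(2.88) = 0.2304
V(P) = 2.0736,  V(Q) = 3.2256
ρ = 0.2304 / √(2.0736·3.2256) ≈ 0.089

0.089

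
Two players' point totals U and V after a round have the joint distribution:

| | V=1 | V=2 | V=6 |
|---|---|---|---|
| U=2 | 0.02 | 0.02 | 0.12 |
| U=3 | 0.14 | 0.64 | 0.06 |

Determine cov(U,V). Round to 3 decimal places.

E[U] = 2.84,  E[V] = 2.56
E[UV] = 6.9
cov(U,V) = E[UV] − E[U]E[V] = 6.9 − (2.84)(2.56) = -0.3704

-0.370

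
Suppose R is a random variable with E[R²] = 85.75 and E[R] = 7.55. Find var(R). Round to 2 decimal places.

28.75

var(R) = 85.75 − (7.55)² = 28.7475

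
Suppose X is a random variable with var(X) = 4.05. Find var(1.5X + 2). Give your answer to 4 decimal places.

var(1.5X + 2) = (1.5)²·var(X) = 2.25·4.05 = 9.1125

9.1125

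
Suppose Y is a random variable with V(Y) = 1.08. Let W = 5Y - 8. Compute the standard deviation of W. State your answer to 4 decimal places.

V(5Y - 8) = (5)²·1.08 = 27
SD(W) = √27 ≈ 5.1962

5.1962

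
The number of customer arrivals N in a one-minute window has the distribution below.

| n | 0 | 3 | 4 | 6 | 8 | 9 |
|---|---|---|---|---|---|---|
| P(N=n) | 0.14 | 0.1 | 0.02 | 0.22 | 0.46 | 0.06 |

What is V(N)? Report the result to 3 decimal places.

E[N] = (0)(0.14) + (3)(0.1) + (4)(0.02) + (6)(0.22) + (8)(0.46) + (9)(0.06) = 5.92
E[N²] = (0)²(0.14) + (3)²(0.1) + (4)²(0.02) + (6)²(0.22) + (8)²(0.46) + (9)²(0.06) = 43.44
V(N) = E[N²] − (E[N])² = 43.44 − (5.92)² = 8.3936

8.394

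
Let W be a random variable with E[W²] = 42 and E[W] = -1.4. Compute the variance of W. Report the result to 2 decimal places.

var(W) = 42 − (-1.4)² = 40.04

40.04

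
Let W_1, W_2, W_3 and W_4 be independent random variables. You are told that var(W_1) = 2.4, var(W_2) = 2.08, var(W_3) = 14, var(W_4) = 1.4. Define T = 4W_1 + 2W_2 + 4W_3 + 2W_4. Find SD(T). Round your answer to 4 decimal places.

16.6229

By independence, var(T) = (4)²var(W_1) + (2)²var(W_2) + (4)²var(W_3) + (2)²var(W_4)
= (4)²·2.4 + (2)²·2.08 + (4)²·14 + (2)²·1.4 = 276.32
SD(T) = √276.32 ≈ 16.6229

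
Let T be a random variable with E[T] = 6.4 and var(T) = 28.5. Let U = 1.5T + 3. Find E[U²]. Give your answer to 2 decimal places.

E[1.5T + 3] = 1.5·6.4 + 3 = 12.6
var(1.5T + 3) = (1.5)²·28.5 = 64.125
E[U²] = var(U) + (E[U])² = 64.125 + (12.6)² = 222.885

222.89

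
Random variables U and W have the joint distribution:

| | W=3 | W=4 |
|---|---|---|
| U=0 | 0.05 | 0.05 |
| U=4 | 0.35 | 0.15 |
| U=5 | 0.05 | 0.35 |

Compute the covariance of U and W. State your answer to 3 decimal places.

0.150

E[U] = 4,  E[W] = 3.55
E[UW] = 14.35
cov(U,W) = E[UW] − E[U]E[W] = 14.35 − (4)(3.55) = 0.15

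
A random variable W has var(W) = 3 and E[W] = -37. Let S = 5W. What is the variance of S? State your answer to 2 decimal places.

75.00

var(5W) = (5)²·var(W) = 25·3 = 75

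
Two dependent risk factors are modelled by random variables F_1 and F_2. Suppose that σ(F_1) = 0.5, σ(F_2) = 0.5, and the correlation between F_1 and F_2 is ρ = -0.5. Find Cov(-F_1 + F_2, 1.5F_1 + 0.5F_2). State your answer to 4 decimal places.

V(F_1) = (0.5)² = 0.25;  V(F_2) = (0.5)² = 0.25
Cov(F_1,F_2) = ρ·σ(F_1)·σ(F_2) = -0.5·0.5·0.5 = -0.125
Cov(-F_1 + F_2, 1.5F_1 + 0.5F_2) = (-1)(1.5)V(F_1) + (1)(0.5)V(F_2) + [(-1)(0.5) + (1)(1.5)]Cov(F_1,F_2)
= -1.5·0.25 + 0.5·0.25 + 1·-0.125 = -0.375

-0.3750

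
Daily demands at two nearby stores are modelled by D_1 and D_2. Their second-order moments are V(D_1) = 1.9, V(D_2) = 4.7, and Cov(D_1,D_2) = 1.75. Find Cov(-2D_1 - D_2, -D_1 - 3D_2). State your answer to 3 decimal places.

Cov(-2D_1 - D_2, -D_1 - 3D_2) = (-2)(-1)V(D_1) + (-1)(-3)V(D_2) + [(-2)(-3) + (-1)(-1)]Cov(D_1,D_2)
= 2·1.9 + 3·4.7 + 7·1.75 = 30.15

30.150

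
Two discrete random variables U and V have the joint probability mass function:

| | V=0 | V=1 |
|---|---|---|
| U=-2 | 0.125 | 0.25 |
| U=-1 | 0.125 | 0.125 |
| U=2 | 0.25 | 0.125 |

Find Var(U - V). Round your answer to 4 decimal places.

E[U] = -0.25,  E[V] = 0.5,  E[UV] = -0.375
Var(U) = 3.25 − (-0.25)² = 3.1875;  Var(V) = 0.5 − (0.5)² = 0.25
Cov(U,V) = -0.375 − (-0.25)(0.5) = -0.25
Var(U - V) = (1)²·3.1875 + (-1)²·0.25 + 2·(1)·(-1)·-0.25 = 3.9375

3.9375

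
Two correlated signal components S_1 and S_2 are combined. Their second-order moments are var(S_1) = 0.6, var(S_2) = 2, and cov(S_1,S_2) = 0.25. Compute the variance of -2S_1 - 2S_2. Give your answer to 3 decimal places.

var(-2S_1 - 2S_2) = (-2)²·var(S_1) + (-2)²·var(S_2) + 2·(-2)·(-2)·cov(S_1,S_2)
= 4·0.6 + 4·2 + 8·0.25 = 12.4

12.400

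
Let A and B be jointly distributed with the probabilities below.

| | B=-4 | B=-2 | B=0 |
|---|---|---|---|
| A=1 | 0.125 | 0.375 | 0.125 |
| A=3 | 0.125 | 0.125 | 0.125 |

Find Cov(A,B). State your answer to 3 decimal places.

E[A] = 1.75,  E[B] = -2
E[AB] = -3.5
Cov(A,B) = E[AB] − E[A]E[B] = -3.5 − (1.75)(-2) = 0

0.000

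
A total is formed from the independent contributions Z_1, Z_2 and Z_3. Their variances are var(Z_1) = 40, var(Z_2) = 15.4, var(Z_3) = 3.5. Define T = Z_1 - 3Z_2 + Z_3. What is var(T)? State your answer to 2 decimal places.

By independence, var(T) = (1)²var(Z_1) + (-3)²var(Z_2) + (1)²var(Z_3)
= (1)²·40 + (-3)²·15.4 + (1)²·3.5 = 182.1

182.10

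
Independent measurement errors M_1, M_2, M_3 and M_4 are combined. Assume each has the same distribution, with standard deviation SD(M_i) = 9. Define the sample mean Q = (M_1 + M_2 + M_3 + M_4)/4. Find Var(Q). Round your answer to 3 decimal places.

Var(M_i) = (9)² = 81
By independence, Var(Q) = (0.25)²Var(M_1) + (0.25)²Var(M_2) + (0.25)²Var(M_3) + (0.25)²Var(M_4)
= (0.25)²·81 + (0.25)²·81 + (0.25)²·81 + (0.25)²·81 = 20.25

20.250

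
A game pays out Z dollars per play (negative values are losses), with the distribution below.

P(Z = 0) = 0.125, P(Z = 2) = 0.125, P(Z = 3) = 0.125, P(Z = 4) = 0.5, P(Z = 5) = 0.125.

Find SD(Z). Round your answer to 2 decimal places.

1.48

E[Z] = (0)(0.125) + (2)(0.125) + (3)(0.125) + (4)(0.5) + (5)(0.125) = 3.25
E[Z²] = (0)²(0.125) + (2)²(0.125) + (3)²(0.125) + (4)²(0.5) + (5)²(0.125) = 12.75
Var(Z) = E[Z²] − (E[Z])² = 12.75 − (3.25)² = 2.1875
SD(Z) = √2.1875 ≈ 1.48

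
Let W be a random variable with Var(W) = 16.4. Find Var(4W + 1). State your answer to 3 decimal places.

Var(4W + 1) = (4)²·Var(W) = 16·16.4 = 262.4

262.400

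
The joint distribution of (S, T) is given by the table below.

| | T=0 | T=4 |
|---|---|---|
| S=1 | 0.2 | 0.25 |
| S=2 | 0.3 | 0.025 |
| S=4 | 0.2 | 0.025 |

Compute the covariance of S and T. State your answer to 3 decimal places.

-0.800

E[S] = 2,  E[T] = 1.2
E[ST] = 1.6
cov(S,T) = E[ST] − E[S]E[T] = 1.6 − (2)(1.2) = -0.8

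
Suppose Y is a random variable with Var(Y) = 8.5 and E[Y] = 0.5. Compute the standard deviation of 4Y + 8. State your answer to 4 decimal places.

11.6619

Var(4Y + 8) = (4)²·8.5 = 136
σ(4Y + 8) = √136 ≈ 11.6619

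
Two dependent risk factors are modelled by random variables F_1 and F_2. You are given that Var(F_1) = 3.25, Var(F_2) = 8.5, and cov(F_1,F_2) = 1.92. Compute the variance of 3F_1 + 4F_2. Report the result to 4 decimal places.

Var(3F_1 + 4F_2) = (3)²·Var(F_1) + (4)²·Var(F_2) + 2·(3)·(4)·cov(F_1,F_2)
= 9·3.25 + 16·8.5 + 24·1.92 = 211.33

211.3300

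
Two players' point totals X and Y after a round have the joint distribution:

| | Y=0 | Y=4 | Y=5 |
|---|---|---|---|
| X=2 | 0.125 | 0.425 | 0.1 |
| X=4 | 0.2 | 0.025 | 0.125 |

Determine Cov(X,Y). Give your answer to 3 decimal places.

E[X] = 2.7,  E[Y] = 2.925
E[XY] = 7.3
Cov(X,Y) = E[XY] − E[X]E[Y] = 7.3 − (2.7)(2.925) = -0.5975

-0.598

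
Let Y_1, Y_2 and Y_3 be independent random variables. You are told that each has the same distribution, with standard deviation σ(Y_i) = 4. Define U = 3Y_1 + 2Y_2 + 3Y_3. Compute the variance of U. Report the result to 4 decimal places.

Var(Y_i) = (4)² = 16
By independence, Var(U) = (3)²Var(Y_1) + (2)²Var(Y_2) + (3)²Var(Y_3)
= (3)²·16 + (2)²·16 + (3)²·16 = 352

352.0000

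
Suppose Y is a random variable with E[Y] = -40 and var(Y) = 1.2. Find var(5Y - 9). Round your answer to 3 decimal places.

30.000

var(5Y - 9) = (5)²·var(Y) = 25·1.2 = 30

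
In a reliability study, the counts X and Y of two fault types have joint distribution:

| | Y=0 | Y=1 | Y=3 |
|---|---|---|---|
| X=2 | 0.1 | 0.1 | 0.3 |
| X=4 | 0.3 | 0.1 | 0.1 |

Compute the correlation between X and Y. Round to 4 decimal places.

-0.4423

E[X] = 3,  E[Y] = 1.4
E[XY] = 3.6
Cov(X,Y) = E[XY] − E[X]E[Y] = 3.6 − (3)(1.4) = -0.6
Var(X) = 1,  Var(Y) = 1.84
ρ = -0.6 / √(1·1.84) ≈ -0.4423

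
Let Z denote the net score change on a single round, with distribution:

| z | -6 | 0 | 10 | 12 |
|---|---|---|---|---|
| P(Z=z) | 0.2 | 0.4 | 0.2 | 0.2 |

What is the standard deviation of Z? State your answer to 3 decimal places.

6.765

E[Z] = (-6)(0.2) + (0)(0.4) + (10)(0.2) + (12)(0.2) = 3.2
E[Z²] = (-6)²(0.2) + (0)²(0.4) + (10)²(0.2) + (12)²(0.2) = 56
V(Z) = E[Z²] − (E[Z])² = 56 − (3.2)² = 45.76
sd(Z) = √45.76 ≈ 6.765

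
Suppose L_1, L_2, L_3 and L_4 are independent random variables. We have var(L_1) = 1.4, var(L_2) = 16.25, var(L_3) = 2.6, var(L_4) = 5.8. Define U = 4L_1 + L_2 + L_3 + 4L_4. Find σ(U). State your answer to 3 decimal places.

11.578

By independence, var(U) = (4)²var(L_1) + (1)²var(L_2) + (1)²var(L_3) + (4)²var(L_4)
= (4)²·1.4 + (1)²·16.25 + (1)²·2.6 + (4)²·5.8 = 134.05
σ(U) = √134.05 ≈ 11.578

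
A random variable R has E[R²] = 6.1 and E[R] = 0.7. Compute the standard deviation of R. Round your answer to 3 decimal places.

2.369

Var(R) = 6.1 − (0.7)² = 5.61
SD(R) = √5.61 ≈ 2.369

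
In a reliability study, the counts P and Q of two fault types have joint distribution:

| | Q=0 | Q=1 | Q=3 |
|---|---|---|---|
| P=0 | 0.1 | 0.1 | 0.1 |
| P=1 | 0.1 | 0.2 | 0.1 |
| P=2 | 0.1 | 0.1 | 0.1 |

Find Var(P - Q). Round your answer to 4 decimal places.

2.0100

E[P] = 1,  E[Q] = 1.3,  E[PQ] = 1.3
Var(P) = 1.6 − (1)² = 0.6;  Var(Q) = 3.1 − (1.3)² = 1.41
Cov(P,Q) = 1.3 − (1)(1.3) = 0
Var(P - Q) = (1)²·0.6 + (-1)²·1.41 + 2·(1)·(-1)·0 = 2.01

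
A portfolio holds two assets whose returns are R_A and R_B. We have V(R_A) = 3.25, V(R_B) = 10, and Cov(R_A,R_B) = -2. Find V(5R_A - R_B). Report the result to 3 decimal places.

V(5R_A - R_B) = (5)²·V(R_A) + (-1)²·V(R_B) + 2·(5)·(-1)·Cov(R_A,R_B)
= 25·3.25 + 1·10 + -10·-2 = 111.25

111.250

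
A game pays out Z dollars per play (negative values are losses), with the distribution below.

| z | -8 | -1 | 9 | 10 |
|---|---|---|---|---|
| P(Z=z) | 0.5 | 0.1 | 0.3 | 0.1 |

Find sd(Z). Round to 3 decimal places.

E[Z] = (-8)(0.5) + (-1)(0.1) + (9)(0.3) + (10)(0.1) = -0.4
E[Z²] = (-8)²(0.5) + (-1)²(0.1) + (9)²(0.3) + (10)²(0.1) = 66.4
Var(Z) = E[Z²] − (E[Z])² = 66.4 − (-0.4)² = 66.24
sd(Z) = √66.24 ≈ 8.139

8.139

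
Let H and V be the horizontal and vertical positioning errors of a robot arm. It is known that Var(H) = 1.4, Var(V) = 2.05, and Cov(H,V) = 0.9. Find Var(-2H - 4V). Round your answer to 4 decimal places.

Var(-2H - 4V) = (-2)²·Var(H) + (-4)²·Var(V) + 2·(-2)·(-4)·Cov(H,V)
= 4·1.4 + 16·2.05 + 16·0.9 = 52.8

52.8000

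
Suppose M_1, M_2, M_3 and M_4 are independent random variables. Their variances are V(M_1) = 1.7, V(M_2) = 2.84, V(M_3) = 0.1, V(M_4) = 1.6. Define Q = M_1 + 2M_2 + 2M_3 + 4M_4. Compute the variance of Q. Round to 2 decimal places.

39.06

By independence, V(Q) = (1)²V(M_1) + (2)²V(M_2) + (2)²V(M_3) + (4)²V(M_4)
= (1)²·1.7 + (2)²·2.84 + (2)²·0.1 + (4)²·1.6 = 39.06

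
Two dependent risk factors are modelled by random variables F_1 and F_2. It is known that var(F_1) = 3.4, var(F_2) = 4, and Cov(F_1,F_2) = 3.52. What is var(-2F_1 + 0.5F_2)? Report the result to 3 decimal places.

var(-2F_1 + 0.5F_2) = (-2)²·var(F_1) + (0.5)²·var(F_2) + 2·(-2)·(0.5)·Cov(F_1,F_2)
= 4·3.4 + 0.25·4 + -2·3.52 = 7.56

7.560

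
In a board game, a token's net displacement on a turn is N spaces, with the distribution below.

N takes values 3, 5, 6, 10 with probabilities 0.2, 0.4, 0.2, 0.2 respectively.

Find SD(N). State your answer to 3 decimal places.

2.315

E[N] = (3)(0.2) + (5)(0.4) + (6)(0.2) + (10)(0.2) = 5.8
E[N²] = (3)²(0.2) + (5)²(0.4) + (6)²(0.2) + (10)²(0.2) = 39
Var(N) = E[N²] − (E[N])² = 39 − (5.8)² = 5.36
SD(N) = √5.36 ≈ 2.315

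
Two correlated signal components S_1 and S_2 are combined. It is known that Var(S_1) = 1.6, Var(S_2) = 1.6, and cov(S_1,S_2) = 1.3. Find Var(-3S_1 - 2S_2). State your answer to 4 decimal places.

Var(-3S_1 - 2S_2) = (-3)²·Var(S_1) + (-2)²·Var(S_2) + 2·(-3)·(-2)·cov(S_1,S_2)
= 9·1.6 + 4·1.6 + 12·1.3 = 36.4

36.4000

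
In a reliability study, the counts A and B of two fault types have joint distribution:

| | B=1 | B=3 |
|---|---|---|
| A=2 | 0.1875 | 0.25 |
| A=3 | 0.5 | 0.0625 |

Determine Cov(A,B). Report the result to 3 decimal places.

-0.227

E[A] = 2.5625,  E[B] = 1.625
E[AB] = 3.9375
Cov(A,B) = E[AB] − E[A]E[B] = 3.9375 − (2.5625)(1.625) = -0.2265625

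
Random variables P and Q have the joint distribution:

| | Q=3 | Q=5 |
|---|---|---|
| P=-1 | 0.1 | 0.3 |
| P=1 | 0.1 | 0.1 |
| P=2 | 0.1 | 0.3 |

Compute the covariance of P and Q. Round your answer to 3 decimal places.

E[P] = 0.6,  E[Q] = 4.4
E[PQ] = 2.6
cov(P,Q) = E[PQ] − E[P]E[Q] = 2.6 − (0.6)(4.4) = -0.04

-0.040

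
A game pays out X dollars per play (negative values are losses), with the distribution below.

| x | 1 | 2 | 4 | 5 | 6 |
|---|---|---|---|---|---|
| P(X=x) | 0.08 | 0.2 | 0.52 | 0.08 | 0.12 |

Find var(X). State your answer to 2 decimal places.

E[X] = (1)(0.08) + (2)(0.2) + (4)(0.52) + (5)(0.08) + (6)(0.12) = 3.68
E[X²] = (1)²(0.08) + (2)²(0.2) + (4)²(0.52) + (5)²(0.08) + (6)²(0.12) = 15.52
var(X) = E[X²] − (E[X])² = 15.52 − (3.68)² = 1.9776

1.98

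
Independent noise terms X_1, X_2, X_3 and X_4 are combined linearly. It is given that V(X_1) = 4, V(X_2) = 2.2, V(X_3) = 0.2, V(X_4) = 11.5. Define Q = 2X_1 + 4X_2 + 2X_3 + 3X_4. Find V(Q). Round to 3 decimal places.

155.500

By independence, V(Q) = (2)²V(X_1) + (4)²V(X_2) + (2)²V(X_3) + (3)²V(X_4)
= (2)²·4 + (4)²·2.2 + (2)²·0.2 + (3)²·11.5 = 155.5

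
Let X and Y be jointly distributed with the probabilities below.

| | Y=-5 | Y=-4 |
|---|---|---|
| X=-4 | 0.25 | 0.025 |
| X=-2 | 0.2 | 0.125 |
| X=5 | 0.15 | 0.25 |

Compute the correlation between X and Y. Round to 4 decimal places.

0.4130

E[X] = 0.25,  E[Y] = -4.6
E[XY] = -0.35
Cov(X,Y) = E[XY] − E[X]E[Y] = -0.35 − (0.25)(-4.6) = 0.8
Var(X) = 15.6375,  Var(Y) = 0.24
ρ = 0.8 / √(15.6375·0.24) ≈ 0.4130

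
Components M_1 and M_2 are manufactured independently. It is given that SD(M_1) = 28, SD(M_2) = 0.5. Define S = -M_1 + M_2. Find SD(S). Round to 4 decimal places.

28.0045

var(M_1) = 784, var(M_2) = 0.25
By independence, var(S) = (-1)²var(M_1) + (1)²var(M_2)
= (-1)²·784 + (1)²·0.25 = 784.25
SD(S) = √784.25 ≈ 28.0045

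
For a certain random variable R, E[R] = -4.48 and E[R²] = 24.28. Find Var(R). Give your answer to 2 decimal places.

Var(R) = 24.28 − (-4.48)² = 4.2096

4.21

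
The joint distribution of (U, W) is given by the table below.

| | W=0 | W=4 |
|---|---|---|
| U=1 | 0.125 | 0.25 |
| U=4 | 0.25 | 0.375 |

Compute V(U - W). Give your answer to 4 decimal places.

E[U] = 2.875,  E[W] = 2.5,  E[UW] = 7
V(U) = 10.375 − (2.875)² = 2.109375;  V(W) = 10 − (2.5)² = 3.75
Cov(U,W) = 7 − (2.875)(2.5) = -0.1875
V(U - W) = (1)²·2.109375 + (-1)²·3.75 + 2·(1)·(-1)·-0.1875 = 6.234375

6.2344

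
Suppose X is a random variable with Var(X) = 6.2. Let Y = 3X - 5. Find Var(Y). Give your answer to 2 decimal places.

Var(3X - 5) = (3)²·Var(X) = 9·6.2 = 55.8

55.80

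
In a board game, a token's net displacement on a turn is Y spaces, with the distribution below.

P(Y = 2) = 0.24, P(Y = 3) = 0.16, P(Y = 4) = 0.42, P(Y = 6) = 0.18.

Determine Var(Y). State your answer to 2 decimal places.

E[Y] = (2)(0.24) + (3)(0.16) + (4)(0.42) + (6)(0.18) = 3.72
E[Y²] = (2)²(0.24) + (3)²(0.16) + (4)²(0.42) + (6)²(0.18) = 15.6
Var(Y) = E[Y²] − (E[Y])² = 15.6 − (3.72)² = 1.7616

1.76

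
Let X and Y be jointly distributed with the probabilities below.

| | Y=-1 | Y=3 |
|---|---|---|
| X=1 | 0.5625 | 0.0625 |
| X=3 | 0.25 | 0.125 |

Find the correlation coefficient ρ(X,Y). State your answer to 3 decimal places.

E[X] = 1.75,  E[Y] = -0.25
E[XY] = 0
cov(X,Y) = E[XY] − E[X]E[Y] = 0 − (1.75)(-0.25) = 0.4375
Var(X) = 0.9375,  Var(Y) = 2.4375
ρ = 0.4375 / √(0.9375·2.4375) ≈ 0.289

0.289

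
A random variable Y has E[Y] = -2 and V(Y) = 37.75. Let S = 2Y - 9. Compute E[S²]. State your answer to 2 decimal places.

320.00

E[2Y - 9] = 2·-2 − 9 = -13
V(2Y - 9) = (2)²·37.75 = 151
E[S²] = V(S) + (E[S])² = 151 + (-13)² = 320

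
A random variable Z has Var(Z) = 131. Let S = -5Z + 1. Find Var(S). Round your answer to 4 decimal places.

3275.0000

Var(-5Z + 1) = (-5)²·Var(Z) = 25·131 = 3275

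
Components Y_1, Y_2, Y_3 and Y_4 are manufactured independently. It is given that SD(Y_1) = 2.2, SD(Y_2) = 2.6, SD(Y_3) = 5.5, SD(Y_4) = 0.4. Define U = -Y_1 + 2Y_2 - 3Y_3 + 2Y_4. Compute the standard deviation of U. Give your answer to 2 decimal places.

17.46

V(Y_1) = 4.84, V(Y_2) = 6.76, V(Y_3) = 30.25, V(Y_4) = 0.16
By independence, V(U) = (-1)²V(Y_1) + (2)²V(Y_2) + (-3)²V(Y_3) + (2)²V(Y_4)
= (-1)²·4.84 + (2)²·6.76 + (-3)²·30.25 + (2)²·0.16 = 304.77
SD(U) = √304.77 ≈ 17.46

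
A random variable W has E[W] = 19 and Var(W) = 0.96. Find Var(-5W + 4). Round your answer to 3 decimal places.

Var(-5W + 4) = (-5)²·Var(W) = 25·0.96 = 24

24.000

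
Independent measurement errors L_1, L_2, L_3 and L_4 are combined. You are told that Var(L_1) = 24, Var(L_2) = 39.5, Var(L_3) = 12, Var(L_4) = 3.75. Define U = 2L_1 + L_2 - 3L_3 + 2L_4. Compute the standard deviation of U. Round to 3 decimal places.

By independence, Var(U) = (2)²Var(L_1) + (1)²Var(L_2) + (-3)²Var(L_3) + (2)²Var(L_4)
= (2)²·24 + (1)²·39.5 + (-3)²·12 + (2)²·3.75 = 258.5
σ(U) = √258.5 ≈ 16.078

16.078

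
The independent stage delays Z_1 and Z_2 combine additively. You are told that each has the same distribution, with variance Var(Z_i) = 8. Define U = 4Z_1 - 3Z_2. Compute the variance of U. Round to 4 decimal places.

200.0000

By independence, Var(U) = (4)²Var(Z_1) + (-3)²Var(Z_2)
= (4)²·8 + (-3)²·8 = 200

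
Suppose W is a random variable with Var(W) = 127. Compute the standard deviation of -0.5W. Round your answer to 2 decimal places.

Var(-0.5W) = (-0.5)²·127 = 31.75
SD(-0.5W) = √31.75 ≈ 5.63

5.63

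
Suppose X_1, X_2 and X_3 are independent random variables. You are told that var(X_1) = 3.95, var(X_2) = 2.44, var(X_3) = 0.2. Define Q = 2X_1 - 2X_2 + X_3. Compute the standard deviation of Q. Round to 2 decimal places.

By independence, var(Q) = (2)²var(X_1) + (-2)²var(X_2) + (1)²var(X_3)
= (2)²·3.95 + (-2)²·2.44 + (1)²·0.2 = 25.76
SD(Q) = √25.76 ≈ 5.08

5.08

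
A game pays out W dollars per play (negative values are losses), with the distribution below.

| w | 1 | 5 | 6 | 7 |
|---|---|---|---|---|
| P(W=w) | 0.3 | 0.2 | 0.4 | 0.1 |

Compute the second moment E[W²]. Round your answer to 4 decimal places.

E[W²] = (1)²(0.3) + (5)²(0.2) + (6)²(0.4) + (7)²(0.1) = 24.6

24.6000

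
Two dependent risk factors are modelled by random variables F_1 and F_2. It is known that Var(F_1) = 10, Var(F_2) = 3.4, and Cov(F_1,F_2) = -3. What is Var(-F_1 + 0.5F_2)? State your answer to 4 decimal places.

13.8500

Var(-F_1 + 0.5F_2) = (-1)²·Var(F_1) + (0.5)²·Var(F_2) + 2·(-1)·(0.5)·Cov(F_1,F_2)
= 1·10 + 0.25·3.4 + -1·-3 = 13.85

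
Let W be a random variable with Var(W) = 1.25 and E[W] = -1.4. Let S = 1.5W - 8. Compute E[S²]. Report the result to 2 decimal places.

104.82

E[1.5W - 8] = 1.5·-1.4 − 8 = -10.1
Var(1.5W - 8) = (1.5)²·1.25 = 2.8125
E[S²] = Var(S) + (E[S])² = 2.8125 + (-10.1)² = 104.8225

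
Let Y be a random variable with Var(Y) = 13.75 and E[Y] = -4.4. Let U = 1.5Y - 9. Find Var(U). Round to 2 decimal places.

30.94

Var(1.5Y - 9) = (1.5)²·Var(Y) = 2.25·13.75 = 30.9375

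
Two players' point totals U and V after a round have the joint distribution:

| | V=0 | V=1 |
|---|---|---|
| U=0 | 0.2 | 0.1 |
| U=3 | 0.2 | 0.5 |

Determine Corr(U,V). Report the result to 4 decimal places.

E[U] = 2.1,  E[V] = 0.6
E[UV] = 1.5
cov(U,V) = E[UV] − E[U]E[V] = 1.5 − (2.1)(0.6) = 0.24
Var(U) = 1.89,  Var(V) = 0.24
ρ = 0.24 / √(1.89·0.24) ≈ 0.3563

0.3563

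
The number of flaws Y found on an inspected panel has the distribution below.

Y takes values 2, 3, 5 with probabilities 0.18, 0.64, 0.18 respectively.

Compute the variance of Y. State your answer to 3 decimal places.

E[Y] = (2)(0.18) + (3)(0.64) + (5)(0.18) = 3.18
E[Y²] = (2)²(0.18) + (3)²(0.64) + (5)²(0.18) = 10.98
V(Y) = E[Y²] − (E[Y])² = 10.98 − (3.18)² = 0.8676

0.868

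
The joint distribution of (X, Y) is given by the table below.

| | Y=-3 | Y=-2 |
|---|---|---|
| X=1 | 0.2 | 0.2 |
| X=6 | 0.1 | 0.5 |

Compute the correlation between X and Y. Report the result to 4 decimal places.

0.3563

E[X] = 4,  E[Y] = -2.3
E[XY] = -8.8
cov(X,Y) = E[XY] − E[X]E[Y] = -8.8 − (4)(-2.3) = 0.4
Var(X) = 6,  Var(Y) = 0.21
ρ = 0.4 / √(6·0.21) ≈ 0.3563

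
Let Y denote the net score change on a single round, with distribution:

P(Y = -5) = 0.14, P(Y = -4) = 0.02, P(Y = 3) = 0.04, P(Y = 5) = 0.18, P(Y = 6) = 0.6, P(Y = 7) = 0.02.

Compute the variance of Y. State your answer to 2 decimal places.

15.42

E[Y] = (-5)(0.14) + (-4)(0.02) + (3)(0.04) + (5)(0.18) + (6)(0.6) + (7)(0.02) = 3.98
E[Y²] = (-5)²(0.14) + (-4)²(0.02) + (3)²(0.04) + (5)²(0.18) + (6)²(0.6) + (7)²(0.02) = 31.26
var(Y) = E[Y²] − (E[Y])² = 31.26 − (3.98)² = 15.4196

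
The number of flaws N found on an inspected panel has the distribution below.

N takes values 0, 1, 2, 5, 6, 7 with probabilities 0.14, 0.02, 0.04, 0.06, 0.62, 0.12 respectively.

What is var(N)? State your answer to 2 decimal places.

5.28

E[N] = (0)(0.14) + (1)(0.02) + (2)(0.04) + (5)(0.06) + (6)(0.62) + (7)(0.12) = 4.96
E[N²] = (0)²(0.14) + (1)²(0.02) + (2)²(0.04) + (5)²(0.06) + (6)²(0.62) + (7)²(0.12) = 29.88
var(N) = E[N²] − (E[N])² = 29.88 − (4.96)² = 5.2784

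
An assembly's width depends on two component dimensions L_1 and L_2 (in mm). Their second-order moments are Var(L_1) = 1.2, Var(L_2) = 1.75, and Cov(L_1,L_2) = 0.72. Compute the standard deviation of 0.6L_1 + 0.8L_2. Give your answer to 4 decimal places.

Var(0.6L_1 + 0.8L_2) = (0.6)²·Var(L_1) + (0.8)²·Var(L_2) + 2·(0.6)·(0.8)·Cov(L_1,L_2)
= 0.36·1.2 + 0.64·1.75 + 0.96·0.72 = 2.2432
σ(0.6L_1 + 0.8L_2) = √2.2432 ≈ 1.4977

1.4977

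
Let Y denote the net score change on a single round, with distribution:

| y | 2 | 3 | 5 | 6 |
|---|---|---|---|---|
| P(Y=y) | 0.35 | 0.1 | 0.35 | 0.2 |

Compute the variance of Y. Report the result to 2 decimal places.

E[Y] = (2)(0.35) + (3)(0.1) + (5)(0.35) + (6)(0.2) = 3.95
E[Y²] = (2)²(0.35) + (3)²(0.1) + (5)²(0.35) + (6)²(0.2) = 18.25
Var(Y) = E[Y²] − (E[Y])² = 18.25 − (3.95)² = 2.6475

2.65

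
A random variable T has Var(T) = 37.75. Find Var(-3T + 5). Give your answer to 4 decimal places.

339.7500

Var(-3T + 5) = (-3)²·Var(T) = 9·37.75 = 339.75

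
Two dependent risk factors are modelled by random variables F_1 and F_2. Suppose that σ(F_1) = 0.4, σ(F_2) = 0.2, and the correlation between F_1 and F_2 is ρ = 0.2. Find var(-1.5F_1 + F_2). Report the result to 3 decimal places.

0.352

var(F_1) = (0.4)² = 0.16;  var(F_2) = (0.2)² = 0.04
cov(F_1,F_2) = ρ·σ(F_1)·σ(F_2) = 0.2·0.4·0.2 = 0.016
var(-1.5F_1 + F_2) = (-1.5)²·var(F_1) + (1)²·var(F_2) + 2·(-1.5)·(1)·cov(F_1,F_2)
= 2.25·0.16 + 1·0.04 + -3·0.016 = 0.352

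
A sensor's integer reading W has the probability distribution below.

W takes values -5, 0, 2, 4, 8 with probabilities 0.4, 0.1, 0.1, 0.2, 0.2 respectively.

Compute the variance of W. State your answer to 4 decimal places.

E[W] = (-5)(0.4) + (0)(0.1) + (2)(0.1) + (4)(0.2) + (8)(0.2) = 0.6
E[W²] = (-5)²(0.4) + (0)²(0.1) + (2)²(0.1) + (4)²(0.2) + (8)²(0.2) = 26.4
var(W) = E[W²] − (E[W])² = 26.4 − (0.6)² = 26.04

26.0400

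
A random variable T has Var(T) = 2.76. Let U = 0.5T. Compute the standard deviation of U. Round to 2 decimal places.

Var(0.5T) = (0.5)²·2.76 = 0.69
sd(U) = √0.69 ≈ 0.83

0.83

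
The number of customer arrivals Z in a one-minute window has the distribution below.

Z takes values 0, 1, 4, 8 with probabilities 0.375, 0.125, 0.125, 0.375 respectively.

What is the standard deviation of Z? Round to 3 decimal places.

3.603

E[Z] = (0)(0.375) + (1)(0.125) + (4)(0.125) + (8)(0.375) = 3.625
E[Z²] = (0)²(0.375) + (1)²(0.125) + (4)²(0.125) + (8)²(0.375) = 26.125
V(Z) = E[Z²] − (E[Z])² = 26.125 − (3.625)² = 12.984375
σ(Z) = √12.984375 ≈ 3.603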